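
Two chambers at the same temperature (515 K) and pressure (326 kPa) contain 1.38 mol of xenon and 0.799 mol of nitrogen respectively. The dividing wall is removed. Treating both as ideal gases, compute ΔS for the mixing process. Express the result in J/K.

Mole fractions: x_A = 1.38/2.18 = 0.633, x_B = 0.367.
ΔS_mix = −R(n_A ln x_A + n_B ln x_B) = −8.314 × (1.38 ln 0.633 + 0.799 ln 0.367) = 11.9 J/K.

ΔS_mix = 11.9 J/K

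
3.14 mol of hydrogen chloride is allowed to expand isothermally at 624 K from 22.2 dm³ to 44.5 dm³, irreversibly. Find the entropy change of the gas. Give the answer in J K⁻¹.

ΔS_gas = 18.2 J/K

Entropy is a state function, so ΔS_gas depends only on the end states.
For an isothermal ideal gas ΔS_gas = nR ln(V₂/V₁) = 3.14 × 8.314 × ln(44.5/22.2) = 18.2 J/K.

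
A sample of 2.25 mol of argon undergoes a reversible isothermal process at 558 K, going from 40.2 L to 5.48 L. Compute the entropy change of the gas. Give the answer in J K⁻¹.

For an isothermal ideal gas ΔS_gas = nR ln(V₂/V₁) = 2.25 × 8.314 × ln(5.48/40.2) = -37.3 J/K.

ΔS_gas = -37.3 J/K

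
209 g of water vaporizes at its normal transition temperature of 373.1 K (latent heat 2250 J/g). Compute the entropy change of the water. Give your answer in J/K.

Heat absorbed by the substance: Q = mL = 209 × 2250 = 470250 J.
At constant T, ΔS = Q_rev/T = 470250 / 373.1 = 1260 J/K.

ΔS = 1260 J/K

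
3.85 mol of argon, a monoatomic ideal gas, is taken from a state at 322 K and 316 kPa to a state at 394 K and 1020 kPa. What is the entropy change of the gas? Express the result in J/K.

ΔS = nC_p ln(T₂/T₁) − nR ln(P₂/P₁), with C_p = 5R/2 = 20.79 J mol⁻¹ K⁻¹ for a monoatomic ideal gas.
ΔS = 3.85 × [20.79 × ln(394/322) − 8.314 × ln(1020/316)] = -21.4 J/K.

ΔS = -21.4 J/K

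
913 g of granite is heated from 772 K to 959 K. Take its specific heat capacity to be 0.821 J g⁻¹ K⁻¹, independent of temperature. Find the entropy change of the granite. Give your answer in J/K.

ΔS = ∫dQ_rev/T = m c ln(T₂/T₁) = 913 × 0.821 × ln(959/772) = 163 J/K.

ΔS = 163 J/K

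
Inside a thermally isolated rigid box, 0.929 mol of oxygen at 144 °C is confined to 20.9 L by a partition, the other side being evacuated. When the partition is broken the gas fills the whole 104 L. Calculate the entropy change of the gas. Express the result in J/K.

ΔS_gas = 12.4 J/K

For an ideal gas in free expansion Q = 0 and W = 0, so T is unchanged.
Entropy is a state function; using a reversible isothermal path, ΔS_gas = nR ln(V₂/V₁) = 0.929 × 8.314 × ln(104/20.9) = 12.4 J/K.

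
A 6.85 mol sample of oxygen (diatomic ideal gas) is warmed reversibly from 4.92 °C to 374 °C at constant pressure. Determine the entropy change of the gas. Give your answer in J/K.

ΔS = 168 J/K

In kelvin: T₁ = 278.07 K, T₂ = 647.15 K. At constant pressure, ΔS = nC_p ln(T₂/T₁) with C_p = 7R/2 = 29.1 J mol⁻¹ K⁻¹.
ΔS = 6.85 × 29.1 × ln(647.15/278.07) = 168 J/K.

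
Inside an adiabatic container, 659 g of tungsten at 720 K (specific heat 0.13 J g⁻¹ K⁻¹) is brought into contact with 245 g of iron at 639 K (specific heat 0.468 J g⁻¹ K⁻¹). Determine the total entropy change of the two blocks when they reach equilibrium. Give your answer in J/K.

ΔS_total = 0.351 J/K

Energy balance: T_f = (m₁c₁T₁ + m₂c₂T₂)/(m₁c₁ + m₂c₂) = 673.64 K.
ΔS₁ = m₁c₁ ln(T_f/T₁) = 85.67 × ln(673.64/720) = -5.702 J/K.
ΔS₂ = m₂c₂ ln(T_f/T₂) = 114.66 × ln(673.64/639) = 6.053 J/K.
ΔS_total = -5.702 + 6.053 = 0.351 J/K.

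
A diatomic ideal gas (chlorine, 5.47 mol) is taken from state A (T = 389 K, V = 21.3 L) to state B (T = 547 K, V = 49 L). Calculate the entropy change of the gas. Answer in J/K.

Entropy is a state function: ΔS = nC_V ln(T₂/T₁) + nR ln(V₂/V₁), with C_V = 5R/2 = 20.79 J mol⁻¹ K⁻¹ for a diatomic ideal gas.
ΔS = 5.47 × [20.79 × ln(547/389) + 8.314 × ln(49/21.3)] = 76.6 J/K.

ΔS = 76.6 J/K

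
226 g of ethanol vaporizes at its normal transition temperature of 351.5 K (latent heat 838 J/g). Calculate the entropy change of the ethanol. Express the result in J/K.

ΔS = 539 J/K

Heat absorbed by the substance: Q = mL = 226 × 838 = 189388 J.
At constant T, ΔS = Q_rev/T = 189388 / 351.5 = 539 J/K.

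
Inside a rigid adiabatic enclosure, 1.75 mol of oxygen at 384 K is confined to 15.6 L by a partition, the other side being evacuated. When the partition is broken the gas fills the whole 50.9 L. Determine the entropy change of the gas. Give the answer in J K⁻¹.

ΔS_gas = 17.2 J/K

For an ideal gas in free expansion Q = 0 and W = 0, so T is unchanged.
Entropy is a state function; using a reversible isothermal path, ΔS_gas = nR ln(V₂/V₁) = 1.75 × 8.314 × ln(50.9/15.6) = 17.2 J/K.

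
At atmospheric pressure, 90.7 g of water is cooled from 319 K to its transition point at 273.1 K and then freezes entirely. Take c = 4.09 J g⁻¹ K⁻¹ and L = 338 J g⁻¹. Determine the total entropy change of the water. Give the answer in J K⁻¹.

ΔS = -170 J/K

Cooling step: ΔS₁ = m c ln(T_tr/T_i) = 90.7 × 4.09 × ln(273.1/319) = -57.63 J/K.
Phase change: ΔS₂ = −mL/T_tr = −90.7 × 338 / 273.1 = -112.3 J/K.
ΔS_total = (-57.63) + (-112.3) = -170 J/K.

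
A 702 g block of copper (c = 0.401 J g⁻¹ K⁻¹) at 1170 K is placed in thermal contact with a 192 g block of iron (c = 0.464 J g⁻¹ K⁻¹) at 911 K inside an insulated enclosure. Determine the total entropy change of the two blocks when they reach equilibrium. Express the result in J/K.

Energy balance: T_f = (m₁c₁T₁ + m₂c₂T₂)/(m₁c₁ + m₂c₂) = 1107.7 K.
ΔS₁ = m₁c₁ ln(T_f/T₁) = 281.502 × ln(1107.7/1170) = -15.39 J/K.
ΔS₂ = m₂c₂ ln(T_f/T₂) = 89.088 × ln(1107.7/911) = 17.42 J/K.
ΔS_total = -15.39 + 17.42 = 2.03 J/K.

ΔS_total = 2.03 J/K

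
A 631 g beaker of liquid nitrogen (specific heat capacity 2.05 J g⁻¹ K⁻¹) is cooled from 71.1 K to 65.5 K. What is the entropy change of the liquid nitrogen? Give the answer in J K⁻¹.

ΔS = ∫dQ_rev/T = m c ln(T₂/T₁) = 631 × 2.05 × ln(65.5/71.1) = -106 J/K.

ΔS = -106 J/K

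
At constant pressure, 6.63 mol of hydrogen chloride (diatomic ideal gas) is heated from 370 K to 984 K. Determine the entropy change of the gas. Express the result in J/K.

At constant pressure, ΔS = nC_p ln(T₂/T₁) with C_p = 7R/2 = 29.1 J mol⁻¹ K⁻¹.
ΔS = 6.63 × 29.1 × ln(984/370) = 189 J/K.

ΔS = 189 J/K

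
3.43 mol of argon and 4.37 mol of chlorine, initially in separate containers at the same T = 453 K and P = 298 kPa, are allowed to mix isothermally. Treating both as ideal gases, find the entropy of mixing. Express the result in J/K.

Mole fractions: x_A = 3.43/7.8 = 0.44, x_B = 0.56.
ΔS_mix = −R(n_A ln x_A + n_B ln x_B) = −8.314 × (3.43 ln 0.44 + 4.37 ln 0.56) = 44.5 J/K.

ΔS_mix = 44.5 J/K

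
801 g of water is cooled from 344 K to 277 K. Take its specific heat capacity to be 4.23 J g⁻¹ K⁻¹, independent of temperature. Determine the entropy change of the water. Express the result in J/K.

ΔS = -734 J/K

ΔS = ∫dQ_rev/T = m c ln(T₂/T₁) = 801 × 4.23 × ln(277/344) = -734 J/K.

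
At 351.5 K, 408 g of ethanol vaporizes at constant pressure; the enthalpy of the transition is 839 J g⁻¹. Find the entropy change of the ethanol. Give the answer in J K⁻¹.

ΔS = 974 J/K

Heat absorbed by the substance: Q = mL = 408 × 839 = 342312 J.
At constant T, ΔS = Q_rev/T = 342312 / 351.5 = 974 J/K.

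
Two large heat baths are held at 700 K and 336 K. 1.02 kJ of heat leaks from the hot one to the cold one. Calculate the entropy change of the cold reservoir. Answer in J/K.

The cold reservoir gains heat Q, so ΔS_cold = +Q/T_C = 1020/336 = 3.04 J/K.

ΔS_cold = 3.04 J/K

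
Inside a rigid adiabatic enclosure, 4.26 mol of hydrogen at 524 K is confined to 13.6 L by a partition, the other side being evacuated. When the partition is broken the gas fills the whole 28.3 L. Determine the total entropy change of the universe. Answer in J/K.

ΔS_universe = 26 J/K

No heat is exchanged and no work is done, so the ideal-gas temperature stays constant.
Entropy is a state function; using a reversible isothermal path, ΔS_gas = nR ln(V₂/V₁) = 4.26 × 8.314 × ln(28.3/13.6) = 26 J/K.
The insulated surroundings exchange no heat, so ΔS_surr = 0 and ΔS_universe = ΔS_gas.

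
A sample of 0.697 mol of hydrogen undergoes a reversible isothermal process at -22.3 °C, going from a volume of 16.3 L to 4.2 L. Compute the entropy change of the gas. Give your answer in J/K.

ΔS_gas = -7.86 J/K

For an isothermal ideal gas ΔS_gas = nR ln(V₂/V₁) = 0.697 × 8.314 × ln(4.2/16.3) = -7.86 J/K.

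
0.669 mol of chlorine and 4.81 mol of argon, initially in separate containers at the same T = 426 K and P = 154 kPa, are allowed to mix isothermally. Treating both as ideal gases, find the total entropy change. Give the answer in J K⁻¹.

Mole fractions: x_A = 0.669/5.48 = 0.122, x_B = 0.878.
ΔS_mix = −R(n_A ln x_A + n_B ln x_B) = −8.314 × (0.669 ln 0.122 + 4.81 ln 0.878) = 16.9 J/K.

ΔS_mix = 16.9 J/K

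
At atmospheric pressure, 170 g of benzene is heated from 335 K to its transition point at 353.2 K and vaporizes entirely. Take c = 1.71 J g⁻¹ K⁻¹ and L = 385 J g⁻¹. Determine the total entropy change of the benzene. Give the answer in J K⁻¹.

ΔS = 201 J/K

Warming step: ΔS₁ = m c ln(T_tr/T_i) = 170 × 1.71 × ln(353.2/335) = 15.38 J/K.
Phase change: ΔS₂ = +mL/T_tr = 170 × 385 / 353.2 = 185.3 J/K.
ΔS_total = (15.38) + (185.3) = 201 J/K.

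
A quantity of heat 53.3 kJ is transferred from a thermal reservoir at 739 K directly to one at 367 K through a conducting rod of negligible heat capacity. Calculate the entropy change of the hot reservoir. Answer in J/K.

ΔS_hot = -72.1 J/K

The hot reservoir loses heat Q, so ΔS_hot = −Q/T_H = −53300/739 = -72.1 J/K.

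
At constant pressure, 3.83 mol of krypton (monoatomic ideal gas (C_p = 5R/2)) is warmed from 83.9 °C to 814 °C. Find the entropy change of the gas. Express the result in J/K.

ΔS = 88.6 J/K

In kelvin: T₁ = 357.05 K, T₂ = 1087.15 K. At constant pressure, ΔS = nC_p ln(T₂/T₁) with C_p = 5R/2 = 20.79 J mol⁻¹ K⁻¹.
ΔS = 3.83 × 20.79 × ln(1087.15/357.05) = 88.6 J/K.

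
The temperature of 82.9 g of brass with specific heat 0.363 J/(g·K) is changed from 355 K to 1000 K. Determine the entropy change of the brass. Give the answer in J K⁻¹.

ΔS = 31.2 J/K

ΔS = ∫dQ_rev/T = m c ln(T₂/T₁) = 82.9 × 0.363 × ln(1000/355) = 31.2 J/K.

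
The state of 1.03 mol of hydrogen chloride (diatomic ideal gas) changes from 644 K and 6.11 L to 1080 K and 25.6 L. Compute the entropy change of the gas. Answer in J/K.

ΔS = 23.3 J/K

Entropy is a state function: ΔS = nC_V ln(T₂/T₁) + nR ln(V₂/V₁), with C_V = 5R/2 = 20.79 J mol⁻¹ K⁻¹ for a diatomic ideal gas.
ΔS = 1.03 × [20.79 × ln(1080/644) + 8.314 × ln(25.6/6.11)] = 23.3 J/K.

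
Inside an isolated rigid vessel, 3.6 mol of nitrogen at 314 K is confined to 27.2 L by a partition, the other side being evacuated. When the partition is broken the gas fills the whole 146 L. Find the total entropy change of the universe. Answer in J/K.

ΔS_universe = 50.3 J/K

No heat is exchanged and no work is done, so the ideal-gas temperature stays constant.
Entropy is a state function; using a reversible isothermal path, ΔS_gas = nR ln(V₂/V₁) = 3.6 × 8.314 × ln(146/27.2) = 50.3 J/K.
The insulated surroundings exchange no heat, so ΔS_surr = 0 and ΔS_universe = ΔS_gas.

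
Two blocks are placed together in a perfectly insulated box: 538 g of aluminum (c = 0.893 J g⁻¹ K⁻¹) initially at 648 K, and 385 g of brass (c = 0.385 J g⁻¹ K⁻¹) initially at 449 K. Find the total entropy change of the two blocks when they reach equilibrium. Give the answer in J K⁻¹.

ΔS_total = 7.13 J/K

Energy balance: T_f = (m₁c₁T₁ + m₂c₂T₂)/(m₁c₁ + m₂c₂) = 601.08 K.
ΔS₁ = m₁c₁ ln(T_f/T₁) = 480.434 × ln(601.08/648) = -36.11 J/K.
ΔS₂ = m₂c₂ ln(T_f/T₂) = 148.225 × ln(601.08/449) = 43.24 J/K.
ΔS_total = -36.11 + 43.24 = 7.13 J/K.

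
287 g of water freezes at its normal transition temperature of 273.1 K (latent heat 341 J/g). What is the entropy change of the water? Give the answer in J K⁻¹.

Heat released by the substance: Q = −mL = −287 × 341 = −97867 J.
At constant T, ΔS = Q_rev/T = −97867 / 273.1 = -358 J/K.

ΔS = -358 J/K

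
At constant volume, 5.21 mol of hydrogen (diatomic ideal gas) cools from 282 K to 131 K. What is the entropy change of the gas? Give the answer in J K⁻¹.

At constant volume, ΔS = nC_V ln(T₂/T₁) with C_V = 5R/2 = 20.79 J mol⁻¹ K⁻¹.
ΔS = 5.21 × 20.79 × ln(131/282) = -83 J/K.

ΔS = -83 J/K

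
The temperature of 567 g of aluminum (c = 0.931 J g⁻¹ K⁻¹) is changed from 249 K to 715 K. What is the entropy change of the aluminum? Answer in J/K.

ΔS = ∫dQ_rev/T = m c ln(T₂/T₁) = 567 × 0.931 × ln(715/249) = 557 J/K.

ΔS = 557 J/K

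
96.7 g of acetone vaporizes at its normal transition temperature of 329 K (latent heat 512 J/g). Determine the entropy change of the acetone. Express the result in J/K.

Heat absorbed by the substance: Q = mL = 96.7 × 512 = 49510.4 J.
At constant T, ΔS = Q_rev/T = 49510.4 / 329 = 150 J/K.

ΔS = 150 J/K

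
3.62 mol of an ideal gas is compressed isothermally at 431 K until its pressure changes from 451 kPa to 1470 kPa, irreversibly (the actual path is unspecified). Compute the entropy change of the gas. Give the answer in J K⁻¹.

Entropy is a state function, so ΔS_gas depends only on the end states.
For an isothermal ideal gas ΔS_gas = nR ln(P₁/P₂) = 3.62 × 8.314 × ln(451/1470) = -35.6 J/K.

ΔS_gas = -35.6 J/K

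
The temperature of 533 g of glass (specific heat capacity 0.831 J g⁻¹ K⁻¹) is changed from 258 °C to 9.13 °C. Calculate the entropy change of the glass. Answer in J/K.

In kelvin: T₁ = 531.15 K, T₂ = 282.28 K. ΔS = ∫dQ_rev/T = m c ln(T₂/T₁) = 533 × 0.831 × ln(282.28/531.15) = -280 J/K.

ΔS = -280 J/K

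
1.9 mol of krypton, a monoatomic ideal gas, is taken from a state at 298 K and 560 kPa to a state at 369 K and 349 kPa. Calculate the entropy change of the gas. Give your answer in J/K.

ΔS = nC_p ln(T₂/T₁) − nR ln(P₂/P₁), with C_p = 5R/2 = 20.79 J mol⁻¹ K⁻¹ for a monoatomic ideal gas.
ΔS = 1.9 × [20.79 × ln(369/298) − 8.314 × ln(349/560)] = 15.9 J/K.

ΔS = 15.9 J/K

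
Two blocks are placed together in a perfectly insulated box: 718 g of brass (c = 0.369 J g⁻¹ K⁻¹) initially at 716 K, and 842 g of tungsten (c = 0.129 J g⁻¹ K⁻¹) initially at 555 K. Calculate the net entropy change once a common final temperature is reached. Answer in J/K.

Energy balance: T_f = (m₁c₁T₁ + m₂c₂T₂)/(m₁c₁ + m₂c₂) = 669.19 K.
ΔS₁ = m₁c₁ ln(T_f/T₁) = 264.942 × ln(669.19/716) = -17.91 J/K.
ΔS₂ = m₂c₂ ln(T_f/T₂) = 108.618 × ln(669.19/555) = 20.32 J/K.
ΔS_total = -17.91 + 20.32 = 2.41 J/K.

ΔS_total = 2.41 J/K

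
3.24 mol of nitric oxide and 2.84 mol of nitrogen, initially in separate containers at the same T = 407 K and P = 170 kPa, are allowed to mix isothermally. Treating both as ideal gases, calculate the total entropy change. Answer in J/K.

Mole fractions: x_A = 3.24/6.08 = 0.533, x_B = 0.467.
ΔS_mix = −R(n_A ln x_A + n_B ln x_B) = −8.314 × (3.24 ln 0.533 + 2.84 ln 0.467) = 34.9 J/K.

ΔS_mix = 34.9 J/K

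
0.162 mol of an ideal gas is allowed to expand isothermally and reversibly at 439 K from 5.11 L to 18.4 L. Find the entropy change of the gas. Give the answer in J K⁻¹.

For an isothermal ideal gas ΔS_gas = nR ln(V₂/V₁) = 0.162 × 8.314 × ln(18.4/5.11) = 1.73 J/K.

ΔS_gas = 1.73 J/K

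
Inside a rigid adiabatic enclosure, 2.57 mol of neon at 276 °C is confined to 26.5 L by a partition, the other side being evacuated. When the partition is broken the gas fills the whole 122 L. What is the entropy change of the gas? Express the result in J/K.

No heat is exchanged and no work is done, so the ideal-gas temperature stays constant.
Entropy is a state function; using a reversible isothermal path, ΔS_gas = nR ln(V₂/V₁) = 2.57 × 8.314 × ln(122/26.5) = 32.6 J/K.

ΔS_gas = 32.6 J/K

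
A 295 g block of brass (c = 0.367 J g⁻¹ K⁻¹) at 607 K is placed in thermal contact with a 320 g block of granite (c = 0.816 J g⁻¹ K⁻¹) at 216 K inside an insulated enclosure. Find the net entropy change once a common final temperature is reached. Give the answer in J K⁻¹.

Energy balance: T_f = (m₁c₁T₁ + m₂c₂T₂)/(m₁c₁ + m₂c₂) = 330.6 K.
ΔS₁ = m₁c₁ ln(T_f/T₁) = 108.265 × ln(330.6/607) = -65.784 J/K.
ΔS₂ = m₂c₂ ln(T_f/T₂) = 261.12 × ln(330.6/216) = 111.14 J/K.
ΔS_total = -65.784 + 111.14 = 45.4 J/K.

ΔS_total = 45.4 J/K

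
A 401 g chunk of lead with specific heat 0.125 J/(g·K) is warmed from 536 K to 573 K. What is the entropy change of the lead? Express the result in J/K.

ΔS = 3.35 J/K

ΔS = ∫dQ_rev/T = m c ln(T₂/T₁) = 401 × 0.125 × ln(573/536) = 3.35 J/K.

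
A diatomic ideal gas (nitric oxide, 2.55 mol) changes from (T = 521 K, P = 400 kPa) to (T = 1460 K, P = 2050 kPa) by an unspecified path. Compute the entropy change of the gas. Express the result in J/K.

ΔS = nC_p ln(T₂/T₁) − nR ln(P₂/P₁), with C_p = 7R/2 = 29.1 J mol⁻¹ K⁻¹ for a diatomic ideal gas.
ΔS = 2.55 × [29.1 × ln(1460/521) − 8.314 × ln(2050/400)] = 41.8 J/K.

ΔS = 41.8 J/K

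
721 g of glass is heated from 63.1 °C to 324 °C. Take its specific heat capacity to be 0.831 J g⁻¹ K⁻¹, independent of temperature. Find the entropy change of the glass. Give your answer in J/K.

ΔS = 344 J/K

In kelvin: T₁ = 336.25 K, T₂ = 597.15 K. ΔS = ∫dQ_rev/T = m c ln(T₂/T₁) = 721 × 0.831 × ln(597.15/336.25) = 344 J/K.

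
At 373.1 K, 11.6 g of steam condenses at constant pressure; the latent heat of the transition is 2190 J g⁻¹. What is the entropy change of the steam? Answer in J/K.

Heat released by the substance: Q = −mL = −11.6 × 2190 = −25404 J.
At constant T, ΔS = Q_rev/T = −25404 / 373.1 = -68.1 J/K.

ΔS = -68.1 J/K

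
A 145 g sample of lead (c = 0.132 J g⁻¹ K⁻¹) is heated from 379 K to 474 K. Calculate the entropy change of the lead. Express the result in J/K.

ΔS = 4.28 J/K

ΔS = ∫dQ_rev/T = m c ln(T₂/T₁) = 145 × 0.132 × ln(474/379) = 4.28 J/K.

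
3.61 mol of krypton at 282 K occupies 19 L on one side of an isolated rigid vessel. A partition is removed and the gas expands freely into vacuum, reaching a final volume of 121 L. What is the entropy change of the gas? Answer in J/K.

ΔS_gas = 55.6 J/K

For an ideal gas in free expansion Q = 0 and W = 0, so T is unchanged.
Entropy is a state function; using a reversible isothermal path, ΔS_gas = nR ln(V₂/V₁) = 3.61 × 8.314 × ln(121/19) = 55.6 J/K.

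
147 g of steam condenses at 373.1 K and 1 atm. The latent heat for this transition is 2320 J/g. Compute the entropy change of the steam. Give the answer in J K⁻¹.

Heat released by the substance: Q = −mL = −147 × 2320 = −341040 J.
At constant T, ΔS = Q_rev/T = −341040 / 373.1 = -914 J/K.

ΔS = -914 J/K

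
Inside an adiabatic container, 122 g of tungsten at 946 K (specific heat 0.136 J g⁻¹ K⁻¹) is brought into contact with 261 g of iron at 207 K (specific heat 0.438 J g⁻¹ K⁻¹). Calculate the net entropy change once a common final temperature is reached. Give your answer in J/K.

ΔS_total = 23.7 J/K

Energy balance: T_f = (m₁c₁T₁ + m₂c₂T₂)/(m₁c₁ + m₂c₂) = 300.66 K.
ΔS₁ = m₁c₁ ln(T_f/T₁) = 16.592 × ln(300.66/946) = -19.02 J/K.
ΔS₂ = m₂c₂ ln(T_f/T₂) = 114.318 × ln(300.66/207) = 42.67 J/K.
ΔS_total = -19.02 + 42.67 = 23.7 J/K.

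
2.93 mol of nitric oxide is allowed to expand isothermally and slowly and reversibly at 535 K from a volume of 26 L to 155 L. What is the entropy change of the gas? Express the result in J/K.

For an isothermal ideal gas ΔS_gas = nR ln(V₂/V₁) = 2.93 × 8.314 × ln(155/26) = 43.5 J/K.

ΔS_gas = 43.5 J/K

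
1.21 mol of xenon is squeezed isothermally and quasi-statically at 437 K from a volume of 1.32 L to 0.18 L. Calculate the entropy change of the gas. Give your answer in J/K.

ΔS_gas = -20 J/K

For an isothermal ideal gas ΔS_gas = nR ln(V₂/V₁) = 1.21 × 8.314 × ln(0.18/1.32) = -20 J/K.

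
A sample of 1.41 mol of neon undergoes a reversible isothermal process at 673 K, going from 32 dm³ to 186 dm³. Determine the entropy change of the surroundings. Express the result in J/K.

ΔS_surr = -20.6 J/K

For an isothermal ideal gas ΔS_gas = nR ln(V₂/V₁) = 1.41 × 8.314 × ln(186/32) = 20.6 J/K.
The process is reversible, so ΔS_surr = −ΔS_gas = -20.6 J/K and ΔS_universe = 0.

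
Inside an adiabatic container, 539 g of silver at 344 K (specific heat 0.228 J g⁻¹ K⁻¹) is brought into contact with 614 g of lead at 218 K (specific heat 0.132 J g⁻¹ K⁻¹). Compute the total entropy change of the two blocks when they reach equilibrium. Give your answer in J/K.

Energy balance: T_f = (m₁c₁T₁ + m₂c₂T₂)/(m₁c₁ + m₂c₂) = 293.93 K.
ΔS₁ = m₁c₁ ln(T_f/T₁) = 122.892 × ln(293.93/344) = -19.33 J/K.
ΔS₂ = m₂c₂ ln(T_f/T₂) = 81.048 × ln(293.93/218) = 24.22 J/K.
ΔS_total = -19.33 + 24.22 = 4.89 J/K.

ΔS_total = 4.89 J/K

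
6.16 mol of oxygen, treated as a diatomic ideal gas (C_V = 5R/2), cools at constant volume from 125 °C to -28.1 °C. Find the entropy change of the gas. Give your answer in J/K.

ΔS = -62.1 J/K

In kelvin: T₁ = 398.15 K, T₂ = 245.05 K. At constant volume, ΔS = nC_V ln(T₂/T₁) with C_V = 5R/2 = 20.79 J mol⁻¹ K⁻¹.
ΔS = 6.16 × 20.79 × ln(245.05/398.15) = -62.1 J/K.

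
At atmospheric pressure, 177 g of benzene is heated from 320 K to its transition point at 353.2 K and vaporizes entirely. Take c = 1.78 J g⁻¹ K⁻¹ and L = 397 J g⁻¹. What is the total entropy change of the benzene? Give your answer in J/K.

ΔS = 230 J/K

Warming step: ΔS₁ = m c ln(T_tr/T_i) = 177 × 1.78 × ln(353.2/320) = 31.1 J/K.
Phase change: ΔS₂ = +mL/T_tr = 177 × 397 / 353.2 = 198.9 J/K.
ΔS_total = (31.1) + (198.9) = 230 J/K.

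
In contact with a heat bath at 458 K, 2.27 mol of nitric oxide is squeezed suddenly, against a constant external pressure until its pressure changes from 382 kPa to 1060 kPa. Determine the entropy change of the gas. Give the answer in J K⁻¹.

Entropy is a state function, so ΔS_gas depends only on the end states.
For an isothermal ideal gas ΔS_gas = nR ln(P₁/P₂) = 2.27 × 8.314 × ln(382/1060) = -19.3 J/K.

ΔS_gas = -19.3 J/K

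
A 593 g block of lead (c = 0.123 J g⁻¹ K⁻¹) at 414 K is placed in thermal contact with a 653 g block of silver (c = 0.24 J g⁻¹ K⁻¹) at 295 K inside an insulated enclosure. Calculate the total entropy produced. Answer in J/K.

Energy balance: T_f = (m₁c₁T₁ + m₂c₂T₂)/(m₁c₁ + m₂c₂) = 332.79 K.
ΔS₁ = m₁c₁ ln(T_f/T₁) = 72.939 × ln(332.79/414) = -15.926 J/K.
ΔS₂ = m₂c₂ ln(T_f/T₂) = 156.72 × ln(332.79/295) = 18.892 J/K.
ΔS_total = -15.926 + 18.892 = 2.97 J/K.

ΔS_total = 2.97 J/K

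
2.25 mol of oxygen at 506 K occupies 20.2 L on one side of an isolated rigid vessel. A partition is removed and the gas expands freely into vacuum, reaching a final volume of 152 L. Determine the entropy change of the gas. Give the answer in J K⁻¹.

ΔS_gas = 37.8 J/K

No heat is exchanged and no work is done, so the ideal-gas temperature stays constant.
Entropy is a state function; using a reversible isothermal path, ΔS_gas = nR ln(V₂/V₁) = 2.25 × 8.314 × ln(152/20.2) = 37.8 J/K.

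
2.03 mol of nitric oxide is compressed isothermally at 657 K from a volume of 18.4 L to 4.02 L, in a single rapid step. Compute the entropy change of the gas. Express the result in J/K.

ΔS_gas = -25.7 J/K

Entropy is a state function, so ΔS_gas depends only on the end states.
For an isothermal ideal gas ΔS_gas = nR ln(V₂/V₁) = 2.03 × 8.314 × ln(4.02/18.4) = -25.7 J/K.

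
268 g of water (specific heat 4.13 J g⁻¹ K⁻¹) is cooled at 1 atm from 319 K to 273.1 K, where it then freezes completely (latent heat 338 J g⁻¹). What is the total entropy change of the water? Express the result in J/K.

Cooling step: ΔS₁ = m c ln(T_tr/T_i) = 268 × 4.13 × ln(273.1/319) = -172 J/K.
Phase change: ΔS₂ = −mL/T_tr = −268 × 338 / 273.1 = -331.7 J/K.
ΔS_total = (-172) + (-331.7) = -504 J/K.

ΔS = -504 J/K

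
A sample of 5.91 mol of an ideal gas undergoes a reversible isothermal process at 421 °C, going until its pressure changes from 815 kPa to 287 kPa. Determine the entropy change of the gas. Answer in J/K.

For an isothermal ideal gas ΔS_gas = nR ln(P₁/P₂) = 5.91 × 8.314 × ln(815/287) = 51.3 J/K.

ΔS_gas = 51.3 J/K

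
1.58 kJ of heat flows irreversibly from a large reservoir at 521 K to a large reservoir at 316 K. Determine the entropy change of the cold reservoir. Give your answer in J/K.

The cold reservoir gains heat Q, so ΔS_cold = +Q/T_C = 1580/316 = 5 J/K.

ΔS_cold = 5 J/K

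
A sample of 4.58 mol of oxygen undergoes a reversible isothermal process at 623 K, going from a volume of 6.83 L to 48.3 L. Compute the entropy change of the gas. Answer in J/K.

ΔS_gas = 74.5 J/K

For an isothermal ideal gas ΔS_gas = nR ln(V₂/V₁) = 4.58 × 8.314 × ln(48.3/6.83) = 74.5 J/K.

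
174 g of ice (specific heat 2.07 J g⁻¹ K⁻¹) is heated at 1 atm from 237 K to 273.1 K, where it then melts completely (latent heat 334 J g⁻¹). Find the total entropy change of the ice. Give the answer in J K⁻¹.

Warming step: ΔS₁ = m c ln(T_tr/T_i) = 174 × 2.07 × ln(273.1/237) = 51.07 J/K.
Phase change: ΔS₂ = +mL/T_tr = 174 × 334 / 273.1 = 212.8 J/K.
ΔS_total = (51.07) + (212.8) = 264 J/K.

ΔS = 264 J/K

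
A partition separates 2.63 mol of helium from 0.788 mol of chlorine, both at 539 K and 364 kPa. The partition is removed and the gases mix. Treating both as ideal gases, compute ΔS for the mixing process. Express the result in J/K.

Mole fractions: x_A = 2.63/3.42 = 0.769, x_B = 0.231.
ΔS_mix = −R(n_A ln x_A + n_B ln x_B) = −8.314 × (2.63 ln 0.769 + 0.788 ln 0.231) = 15.3 J/K.

ΔS_mix = 15.3 J/K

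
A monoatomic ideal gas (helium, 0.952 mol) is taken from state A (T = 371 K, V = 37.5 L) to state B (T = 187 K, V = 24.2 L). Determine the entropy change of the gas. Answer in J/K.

ΔS = -11.6 J/K

Entropy is a state function: ΔS = nC_V ln(T₂/T₁) + nR ln(V₂/V₁), with C_V = 3R/2 = 12.47 J mol⁻¹ K⁻¹ for a monoatomic ideal gas.
ΔS = 0.952 × [12.47 × ln(187/371) + 8.314 × ln(24.2/37.5)] = -11.6 J/K.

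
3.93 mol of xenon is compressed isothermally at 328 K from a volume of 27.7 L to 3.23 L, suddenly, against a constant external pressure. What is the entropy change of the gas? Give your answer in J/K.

ΔS_gas = -70.2 J/K

Entropy is a state function, so ΔS_gas depends only on the end states.
For an isothermal ideal gas ΔS_gas = nR ln(V₂/V₁) = 3.93 × 8.314 × ln(3.23/27.7) = -70.2 J/K.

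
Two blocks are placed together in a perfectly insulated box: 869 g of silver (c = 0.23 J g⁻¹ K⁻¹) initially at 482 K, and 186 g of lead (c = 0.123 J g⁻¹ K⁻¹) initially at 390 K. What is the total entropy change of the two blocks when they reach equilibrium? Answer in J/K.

Energy balance: T_f = (m₁c₁T₁ + m₂c₂T₂)/(m₁c₁ + m₂c₂) = 472.55 K.
ΔS₁ = m₁c₁ ln(T_f/T₁) = 199.87 × ln(472.55/482) = -3.9572 J/K.
ΔS₂ = m₂c₂ ln(T_f/T₂) = 22.878 × ln(472.55/390) = 4.3925 J/K.
ΔS_total = -3.9572 + 4.3925 = 0.435 J/K.

ΔS_total = 0.435 J/K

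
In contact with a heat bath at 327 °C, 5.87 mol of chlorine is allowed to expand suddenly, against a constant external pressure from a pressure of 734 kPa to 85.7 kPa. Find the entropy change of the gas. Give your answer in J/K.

ΔS_gas = 105 J/K

Entropy is a state function, so ΔS_gas depends only on the end states.
For an isothermal ideal gas ΔS_gas = nR ln(P₁/P₂) = 5.87 × 8.314 × ln(734/85.7) = 105 J/K.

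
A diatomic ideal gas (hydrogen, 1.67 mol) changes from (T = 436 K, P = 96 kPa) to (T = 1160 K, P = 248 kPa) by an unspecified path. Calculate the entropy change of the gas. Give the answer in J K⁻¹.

ΔS = nC_p ln(T₂/T₁) − nR ln(P₂/P₁), with C_p = 7R/2 = 29.1 J mol⁻¹ K⁻¹ for a diatomic ideal gas.
ΔS = 1.67 × [29.1 × ln(1160/436) − 8.314 × ln(248/96)] = 34.4 J/K.

ΔS = 34.4 J/K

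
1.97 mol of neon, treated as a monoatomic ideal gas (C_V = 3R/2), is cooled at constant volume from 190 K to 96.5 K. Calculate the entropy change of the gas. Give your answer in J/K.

At constant volume, ΔS = nC_V ln(T₂/T₁) with C_V = 3R/2 = 12.47 J mol⁻¹ K⁻¹.
ΔS = 1.97 × 12.47 × ln(96.5/190) = -16.6 J/K.

ΔS = -16.6 J/K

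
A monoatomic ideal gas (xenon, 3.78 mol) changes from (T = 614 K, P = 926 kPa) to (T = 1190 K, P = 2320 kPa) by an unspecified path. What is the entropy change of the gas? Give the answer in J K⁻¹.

ΔS = 23.1 J/K

ΔS = nC_p ln(T₂/T₁) − nR ln(P₂/P₁), with C_p = 5R/2 = 20.79 J mol⁻¹ K⁻¹ for a monoatomic ideal gas.
ΔS = 3.78 × [20.79 × ln(1190/614) − 8.314 × ln(2320/926)] = 23.1 J/K.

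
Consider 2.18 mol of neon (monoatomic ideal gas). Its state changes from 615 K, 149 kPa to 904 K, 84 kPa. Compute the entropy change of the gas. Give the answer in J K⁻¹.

ΔS = nC_p ln(T₂/T₁) − nR ln(P₂/P₁), with C_p = 5R/2 = 20.79 J mol⁻¹ K⁻¹ for a monoatomic ideal gas.
ΔS = 2.18 × [20.79 × ln(904/615) − 8.314 × ln(84/149)] = 27.8 J/K.

ΔS = 27.8 J/K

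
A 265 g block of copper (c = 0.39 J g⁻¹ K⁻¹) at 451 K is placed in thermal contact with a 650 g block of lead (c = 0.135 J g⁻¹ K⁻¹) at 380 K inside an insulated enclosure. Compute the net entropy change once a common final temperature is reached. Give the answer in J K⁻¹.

ΔS_total = 0.692 J/K

Energy balance: T_f = (m₁c₁T₁ + m₂c₂T₂)/(m₁c₁ + m₂c₂) = 418.4 K.
ΔS₁ = m₁c₁ ln(T_f/T₁) = 103.35 × ln(418.4/451) = -7.755 J/K.
ΔS₂ = m₂c₂ ln(T_f/T₂) = 87.75 × ln(418.4/380) = 8.447 J/K.
ΔS_total = -7.755 + 8.447 = 0.692 J/K.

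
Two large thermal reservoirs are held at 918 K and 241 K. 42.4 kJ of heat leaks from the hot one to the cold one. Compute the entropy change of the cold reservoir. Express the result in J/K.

The cold reservoir gains heat Q, so ΔS_cold = +Q/T_C = 42400/241 = 176 J/K.

ΔS_cold = 176 J/K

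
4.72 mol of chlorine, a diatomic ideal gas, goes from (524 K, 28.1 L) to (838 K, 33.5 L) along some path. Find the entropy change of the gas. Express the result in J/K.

Entropy is a state function: ΔS = nC_V ln(T₂/T₁) + nR ln(V₂/V₁), with C_V = 5R/2 = 20.79 J mol⁻¹ K⁻¹ for a diatomic ideal gas.
ΔS = 4.72 × [20.79 × ln(838/524) + 8.314 × ln(33.5/28.1)] = 53 J/K.

ΔS = 53 J/K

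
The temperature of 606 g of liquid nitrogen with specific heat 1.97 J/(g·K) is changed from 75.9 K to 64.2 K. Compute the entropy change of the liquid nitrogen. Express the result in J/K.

ΔS = ∫dQ_rev/T = m c ln(T₂/T₁) = 606 × 1.97 × ln(64.2/75.9) = -200 J/K.

ΔS = -200 J/K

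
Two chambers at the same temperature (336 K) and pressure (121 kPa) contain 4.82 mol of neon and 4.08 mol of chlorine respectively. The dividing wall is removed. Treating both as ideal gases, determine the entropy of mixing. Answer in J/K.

Mole fractions: x_A = 4.82/8.9 = 0.542, x_B = 0.458.
ΔS_mix = −R(n_A ln x_A + n_B ln x_B) = −8.314 × (4.82 ln 0.542 + 4.08 ln 0.458) = 51 J/K.

ΔS_mix = 51 J/K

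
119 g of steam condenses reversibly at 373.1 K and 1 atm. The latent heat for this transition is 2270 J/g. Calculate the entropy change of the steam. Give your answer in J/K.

ΔS = -724 J/K

Heat released by the substance: Q = −mL = −119 × 2270 = −270130 J.
At constant T, ΔS = Q_rev/T = −270130 / 373.1 = -724 J/K.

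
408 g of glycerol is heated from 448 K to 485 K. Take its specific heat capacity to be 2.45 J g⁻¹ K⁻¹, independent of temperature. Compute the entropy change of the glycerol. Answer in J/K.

ΔS = 79.3 J/K

ΔS = ∫dQ_rev/T = m c ln(T₂/T₁) = 408 × 2.45 × ln(485/448) = 79.3 J/K.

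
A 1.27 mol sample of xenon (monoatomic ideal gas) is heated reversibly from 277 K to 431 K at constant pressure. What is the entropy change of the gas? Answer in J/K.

ΔS = 11.7 J/K

At constant pressure, ΔS = nC_p ln(T₂/T₁) with C_p = 5R/2 = 20.79 J mol⁻¹ K⁻¹.
ΔS = 1.27 × 20.79 × ln(431/277) = 11.7 J/K.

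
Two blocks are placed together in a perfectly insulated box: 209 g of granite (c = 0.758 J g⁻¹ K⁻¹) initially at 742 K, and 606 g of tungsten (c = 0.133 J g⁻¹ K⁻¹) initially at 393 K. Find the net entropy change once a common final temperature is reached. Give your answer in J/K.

Energy balance: T_f = (m₁c₁T₁ + m₂c₂T₂)/(m₁c₁ + m₂c₂) = 624.32 K.
ΔS₁ = m₁c₁ ln(T_f/T₁) = 158.422 × ln(624.32/742) = -27.358 J/K.
ΔS₂ = m₂c₂ ln(T_f/T₂) = 80.598 × ln(624.32/393) = 37.305 J/K.
ΔS_total = -27.358 + 37.305 = 9.95 J/K.

ΔS_total = 9.95 J/K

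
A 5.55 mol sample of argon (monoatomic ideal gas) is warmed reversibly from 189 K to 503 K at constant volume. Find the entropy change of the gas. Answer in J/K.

ΔS = 67.7 J/K

At constant volume, ΔS = nC_V ln(T₂/T₁) with C_V = 3R/2 = 12.47 J mol⁻¹ K⁻¹.
ΔS = 5.55 × 12.47 × ln(503/189) = 67.7 J/K.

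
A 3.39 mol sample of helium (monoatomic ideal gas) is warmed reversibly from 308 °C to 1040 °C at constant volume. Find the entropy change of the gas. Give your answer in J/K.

ΔS = 34.5 J/K

In kelvin: T₁ = 581.15 K, T₂ = 1313.15 K. At constant volume, ΔS = nC_V ln(T₂/T₁) with C_V = 3R/2 = 12.47 J mol⁻¹ K⁻¹.
ΔS = 3.39 × 12.47 × ln(1313.15/581.15) = 34.5 J/K.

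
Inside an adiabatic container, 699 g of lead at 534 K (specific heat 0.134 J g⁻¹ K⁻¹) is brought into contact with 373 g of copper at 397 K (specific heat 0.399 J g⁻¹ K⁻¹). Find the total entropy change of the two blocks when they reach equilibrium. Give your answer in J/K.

ΔS_total = 2.57 J/K

Energy balance: T_f = (m₁c₁T₁ + m₂c₂T₂)/(m₁c₁ + m₂c₂) = 449.92 K.
ΔS₁ = m₁c₁ ln(T_f/T₁) = 93.666 × ln(449.92/534) = -16.05 J/K.
ΔS₂ = m₂c₂ ln(T_f/T₂) = 148.827 × ln(449.92/397) = 18.62 J/K.
ΔS_total = -16.05 + 18.62 = 2.57 J/K.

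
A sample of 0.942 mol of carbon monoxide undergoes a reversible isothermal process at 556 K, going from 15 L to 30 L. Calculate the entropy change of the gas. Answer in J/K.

For an isothermal ideal gas ΔS_gas = nR ln(V₂/V₁) = 0.942 × 8.314 × ln(30/15) = 5.43 J/K.

ΔS_gas = 5.43 J/K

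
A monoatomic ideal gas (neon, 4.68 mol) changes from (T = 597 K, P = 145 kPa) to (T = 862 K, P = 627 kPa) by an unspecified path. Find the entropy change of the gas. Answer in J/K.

ΔS = nC_p ln(T₂/T₁) − nR ln(P₂/P₁), with C_p = 5R/2 = 20.79 J mol⁻¹ K⁻¹ for a monoatomic ideal gas.
ΔS = 4.68 × [20.79 × ln(862/597) − 8.314 × ln(627/145)] = -21.2 J/K.

ΔS = -21.2 J/K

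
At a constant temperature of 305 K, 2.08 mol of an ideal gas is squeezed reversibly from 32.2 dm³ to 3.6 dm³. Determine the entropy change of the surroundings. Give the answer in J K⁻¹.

ΔS_surr = 37.9 J/K

For an isothermal ideal gas ΔS_gas = nR ln(V₂/V₁) = 2.08 × 8.314 × ln(3.6/32.2) = -37.9 J/K.
The process is reversible, so ΔS_surr = −ΔS_gas = 37.9 J/K and ΔS_universe = 0.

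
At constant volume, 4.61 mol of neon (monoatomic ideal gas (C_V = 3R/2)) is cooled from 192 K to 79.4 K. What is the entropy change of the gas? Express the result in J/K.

ΔS = -50.8 J/K

At constant volume, ΔS = nC_V ln(T₂/T₁) with C_V = 3R/2 = 12.47 J mol⁻¹ K⁻¹.
ΔS = 4.61 × 12.47 × ln(79.4/192) = -50.8 J/K.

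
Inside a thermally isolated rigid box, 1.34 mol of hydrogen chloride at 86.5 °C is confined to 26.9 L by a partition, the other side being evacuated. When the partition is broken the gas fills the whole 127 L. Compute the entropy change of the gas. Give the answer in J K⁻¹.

No heat is exchanged and no work is done, so the ideal-gas temperature stays constant.
Entropy is a state function; using a reversible isothermal path, ΔS_gas = nR ln(V₂/V₁) = 1.34 × 8.314 × ln(127/26.9) = 17.3 J/K.

ΔS_gas = 17.3 J/K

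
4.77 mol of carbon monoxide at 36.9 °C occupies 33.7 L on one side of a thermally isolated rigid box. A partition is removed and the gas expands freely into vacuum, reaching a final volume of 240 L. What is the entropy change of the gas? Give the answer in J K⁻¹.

ΔS_gas = 77.9 J/K

No heat is exchanged and no work is done, so the ideal-gas temperature stays constant.
Entropy is a state function; using a reversible isothermal path, ΔS_gas = nR ln(V₂/V₁) = 4.77 × 8.314 × ln(240/33.7) = 77.9 J/K.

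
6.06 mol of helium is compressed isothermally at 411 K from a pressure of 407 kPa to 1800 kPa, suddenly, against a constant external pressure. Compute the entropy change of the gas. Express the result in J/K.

ΔS_gas = -74.9 J/K

Entropy is a state function, so ΔS_gas depends only on the end states.
For an isothermal ideal gas ΔS_gas = nR ln(P₁/P₂) = 6.06 × 8.314 × ln(407/1800) = -74.9 J/K.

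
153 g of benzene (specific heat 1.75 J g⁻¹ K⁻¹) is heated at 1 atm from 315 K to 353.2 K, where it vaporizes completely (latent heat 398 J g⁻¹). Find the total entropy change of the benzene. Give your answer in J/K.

ΔS = 203 J/K

Warming step: ΔS₁ = m c ln(T_tr/T_i) = 153 × 1.75 × ln(353.2/315) = 30.65 J/K.
Phase change: ΔS₂ = +mL/T_tr = 153 × 398 / 353.2 = 172.4 J/K.
ΔS_total = (30.65) + (172.4) = 203 J/K.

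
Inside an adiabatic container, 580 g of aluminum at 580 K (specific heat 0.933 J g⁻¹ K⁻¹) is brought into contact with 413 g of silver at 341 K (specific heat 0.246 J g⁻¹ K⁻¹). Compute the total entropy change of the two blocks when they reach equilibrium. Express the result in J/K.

ΔS_total = 10.7 J/K

Energy balance: T_f = (m₁c₁T₁ + m₂c₂T₂)/(m₁c₁ + m₂c₂) = 542.22 K.
ΔS₁ = m₁c₁ ln(T_f/T₁) = 541.14 × ln(542.22/580) = -36.45 J/K.
ΔS₂ = m₂c₂ ln(T_f/T₂) = 101.598 × ln(542.22/341) = 47.12 J/K.
ΔS_total = -36.45 + 47.12 = 10.7 J/K.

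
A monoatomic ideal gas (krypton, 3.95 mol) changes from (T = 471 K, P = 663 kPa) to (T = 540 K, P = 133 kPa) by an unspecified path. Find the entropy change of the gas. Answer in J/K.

ΔS = nC_p ln(T₂/T₁) − nR ln(P₂/P₁), with C_p = 5R/2 = 20.79 J mol⁻¹ K⁻¹ for a monoatomic ideal gas.
ΔS = 3.95 × [20.79 × ln(540/471) − 8.314 × ln(133/663)] = 64 J/K.

ΔS = 64 J/K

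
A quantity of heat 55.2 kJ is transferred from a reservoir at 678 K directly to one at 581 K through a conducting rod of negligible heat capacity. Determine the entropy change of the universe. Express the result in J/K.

ΔS_hot = −Q/T_H = −55200/678 = -81.42 J/K and ΔS_cold = +Q/T_C = 55200/581 = 95.01 J/K.
ΔS_total = -81.42 + 95.01 = 13.6 J/K, positive as the second law requires.

ΔS_total = 13.6 J/K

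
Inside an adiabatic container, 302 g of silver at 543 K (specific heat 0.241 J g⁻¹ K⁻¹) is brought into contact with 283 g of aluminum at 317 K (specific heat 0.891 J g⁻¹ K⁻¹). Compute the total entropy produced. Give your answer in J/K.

Energy balance: T_f = (m₁c₁T₁ + m₂c₂T₂)/(m₁c₁ + m₂c₂) = 367.62 K.
ΔS₁ = m₁c₁ ln(T_f/T₁) = 72.782 × ln(367.62/543) = -28.39 J/K.
ΔS₂ = m₂c₂ ln(T_f/T₂) = 252.153 × ln(367.62/317) = 37.36 J/K.
ΔS_total = -28.39 + 37.36 = 8.97 J/K.

ΔS_total = 8.97 J/K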